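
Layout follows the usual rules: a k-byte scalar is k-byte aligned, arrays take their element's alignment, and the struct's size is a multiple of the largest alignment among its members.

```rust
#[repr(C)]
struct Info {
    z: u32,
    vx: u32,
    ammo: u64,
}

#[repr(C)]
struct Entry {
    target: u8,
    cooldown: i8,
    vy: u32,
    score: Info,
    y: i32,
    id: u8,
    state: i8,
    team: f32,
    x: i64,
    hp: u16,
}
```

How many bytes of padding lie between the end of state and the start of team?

2

Info: 0..4  z  (4B, 4-aligned); 4..8  vx  (4B, 4-aligned); 8..16  ammo  (8B, 8-aligned); sizeof = 16, alignof = 8
0..1  target  (1B, 1-aligned)
1..2  cooldown  (1B, 1-aligned)
2..4  -- padding (2B)
4..8  vy  (4B, 4-aligned)
8..24  score  (16B, 8-aligned)
24..28  y  (4B, 4-aligned)
28..29  id  (1B, 1-aligned)
29..30  state  (1B, 1-aligned)
30..32  -- padding (2B)
32..36  team  (4B, 4-aligned)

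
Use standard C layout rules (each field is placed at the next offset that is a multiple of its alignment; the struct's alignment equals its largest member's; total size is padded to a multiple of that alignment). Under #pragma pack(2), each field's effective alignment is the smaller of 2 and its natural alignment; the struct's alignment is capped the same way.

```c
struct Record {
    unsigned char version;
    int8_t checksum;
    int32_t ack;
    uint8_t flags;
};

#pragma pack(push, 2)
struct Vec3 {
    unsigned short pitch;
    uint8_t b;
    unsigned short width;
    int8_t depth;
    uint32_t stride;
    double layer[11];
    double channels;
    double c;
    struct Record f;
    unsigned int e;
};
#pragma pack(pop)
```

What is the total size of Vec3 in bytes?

Record: @0: version [1B, align 1] → 1; @1: checksum [1B, align 1] → 2; +2 pad (align 4); @4: ack [4B, align 4] → 8; @8: flags [1B, align 1] → 9; +3 tail pad (align 4); size 12, align 4
@0: pitch [2B, align 2] → 2
@2: b [1B, align 1] → 3
+1 pad (align 2)
@4: width [2B, align 2] → 6
@6: depth [1B, align 1] → 7
+1 pad (align 2)
@8: stride [4B, align 2] → 12
@12: layer [88B, align 2] → 100
@100: channels [8B, align 2] → 108
@108: c [8B, align 2] → 116
@116: f [12B, align 2] → 128
@128: e [4B, align 2] → 132
size 132, align 2

132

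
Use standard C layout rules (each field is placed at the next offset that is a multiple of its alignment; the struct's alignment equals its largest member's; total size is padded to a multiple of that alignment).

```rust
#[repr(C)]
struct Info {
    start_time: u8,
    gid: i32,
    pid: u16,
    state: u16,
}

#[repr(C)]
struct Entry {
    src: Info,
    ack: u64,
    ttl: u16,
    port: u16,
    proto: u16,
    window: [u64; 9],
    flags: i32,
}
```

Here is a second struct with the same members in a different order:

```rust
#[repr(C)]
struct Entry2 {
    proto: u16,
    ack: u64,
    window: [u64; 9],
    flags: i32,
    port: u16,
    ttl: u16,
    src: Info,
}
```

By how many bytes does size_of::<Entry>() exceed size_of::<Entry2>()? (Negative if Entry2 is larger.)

0

Info: 0..1  start_time  (1B, 1-aligned); 1..4  -- padding (3B); 4..8  gid  (4B, 4-aligned); 8..10  pid  (2B, 2-aligned); 10..12  state  (2B, 2-aligned); sizeof = 12, alignof = 4
0..12  src  (12B, 4-aligned)
12..16  -- padding (4B)
16..24  ack  (8B, 8-aligned)
24..26  ttl  (2B, 2-aligned)
26..28  port  (2B, 2-aligned)
28..30  proto  (2B, 2-aligned)
30..32  -- padding (2B)
32..104  window  (72B, 8-aligned)
104..108  flags  (4B, 4-aligned)
108..112  -- tail padding (4B)
sizeof = 112, alignof = 8
— Entry2 —
0..2  proto  (2B, 2-aligned)
2..8  -- padding (6B)
8..16  ack  (8B, 8-aligned)
16..88  window  (72B, 8-aligned)
88..92  flags  (4B, 4-aligned)
92..94  port  (2B, 2-aligned)
94..96  ttl  (2B, 2-aligned)
96..108  src  (12B, 4-aligned)
108..112  -- tail padding (4B)
sizeof = 112, alignof = 8
112 − 112 = 0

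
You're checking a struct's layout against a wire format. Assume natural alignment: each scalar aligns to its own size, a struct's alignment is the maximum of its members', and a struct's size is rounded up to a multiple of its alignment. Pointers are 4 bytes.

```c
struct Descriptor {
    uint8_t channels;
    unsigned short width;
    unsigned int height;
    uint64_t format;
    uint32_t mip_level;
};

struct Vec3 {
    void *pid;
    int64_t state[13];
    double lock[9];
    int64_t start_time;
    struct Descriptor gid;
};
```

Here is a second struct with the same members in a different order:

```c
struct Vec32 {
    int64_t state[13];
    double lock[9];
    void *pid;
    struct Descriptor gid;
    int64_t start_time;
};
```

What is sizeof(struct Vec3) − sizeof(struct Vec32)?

Descriptor: @0: channels [1B, align 1] → 1; +1 pad (align 2); @2: width [2B, align 2] → 4; @4: height [4B, align 4] → 8; @8: format [8B, align 8] → 16; @16: mip_level [4B, align 4] → 20; +4 tail pad (align 8); size 24, align 8
@0: pid [4B, align 4] → 4
+4 pad (align 8)
@8: state [104B, align 8] → 112
@112: lock [72B, align 8] → 184
@184: start_time [8B, align 8] → 192
@192: gid [24B, align 8] → 216
size 216, align 8
— Vec32 —
@0: state [104B, align 8] → 104
@104: lock [72B, align 8] → 176
@176: pid [4B, align 4] → 180
+4 pad (align 8)
@184: gid [24B, align 8] → 208
@208: start_time [8B, align 8] → 216
size 216, align 8
216 − 216 = 0

0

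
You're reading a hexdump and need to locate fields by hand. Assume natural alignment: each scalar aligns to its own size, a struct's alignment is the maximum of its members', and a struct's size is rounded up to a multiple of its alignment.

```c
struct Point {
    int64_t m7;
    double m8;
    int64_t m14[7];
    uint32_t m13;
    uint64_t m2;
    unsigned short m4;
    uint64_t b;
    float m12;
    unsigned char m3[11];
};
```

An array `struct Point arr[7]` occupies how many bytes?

840

m7 at 0 (size 8, align 8) → ends 8
m8 at 8 (size 8, align 8) → ends 16
m14 at 16 (size 56, align 8) → ends 72
m13 at 72 (size 4, align 4) → ends 76
pad 4 to align 8 for m2
m2 at 80 (size 8, align 8) → ends 88
m4 at 88 (size 2, align 2) → ends 90
pad 6 to align 8 for b
b at 96 (size 8, align 8) → ends 104
m12 at 104 (size 4, align 4) → ends 108
m3 at 108 (size 11, align 1) → ends 119
tail pad 1 to reach multiple of 8
total 120 bytes, alignment 8
array of 7: 7 × 120 = 840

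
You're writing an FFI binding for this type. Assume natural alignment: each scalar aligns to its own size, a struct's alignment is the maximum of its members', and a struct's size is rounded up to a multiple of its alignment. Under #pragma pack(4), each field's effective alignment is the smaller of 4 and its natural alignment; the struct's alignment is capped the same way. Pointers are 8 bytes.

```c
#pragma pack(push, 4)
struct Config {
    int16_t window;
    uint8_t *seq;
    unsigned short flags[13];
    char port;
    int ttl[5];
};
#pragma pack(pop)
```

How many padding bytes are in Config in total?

3

window at 0 (size 2, align 2) → ends 2
pad 2 to align 4 for seq
seq at 4 (size 8, align 4) → ends 12
flags at 12 (size 26, align 2) → ends 38
port at 38 (size 1, align 1) → ends 39
pad 1 to align 4 for ttl
ttl at 40 (size 20, align 4) → ends 60
total 60 bytes, alignment 4
data bytes 57, size 60 → padding 3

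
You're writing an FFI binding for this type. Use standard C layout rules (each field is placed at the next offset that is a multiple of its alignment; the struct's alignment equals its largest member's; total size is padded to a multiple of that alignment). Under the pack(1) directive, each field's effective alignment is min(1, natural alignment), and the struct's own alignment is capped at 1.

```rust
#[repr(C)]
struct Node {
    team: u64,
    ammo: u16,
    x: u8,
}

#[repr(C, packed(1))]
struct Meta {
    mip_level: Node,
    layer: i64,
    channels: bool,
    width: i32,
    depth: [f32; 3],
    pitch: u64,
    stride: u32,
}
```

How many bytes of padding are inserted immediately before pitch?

0

Node: @0: team [8B, align 8] → 8; @8: ammo [2B, align 2] → 10; @10: x [1B, align 1] → 11; +5 tail pad (align 8); size 16, align 8
@0: mip_level [16B, align 1] → 16
@16: layer [8B, align 1] → 24
@24: channels [1B, align 1] → 25
@25: width [4B, align 1] → 29
@29: depth [12B, align 1] → 41
@41: pitch [8B, align 1] → 49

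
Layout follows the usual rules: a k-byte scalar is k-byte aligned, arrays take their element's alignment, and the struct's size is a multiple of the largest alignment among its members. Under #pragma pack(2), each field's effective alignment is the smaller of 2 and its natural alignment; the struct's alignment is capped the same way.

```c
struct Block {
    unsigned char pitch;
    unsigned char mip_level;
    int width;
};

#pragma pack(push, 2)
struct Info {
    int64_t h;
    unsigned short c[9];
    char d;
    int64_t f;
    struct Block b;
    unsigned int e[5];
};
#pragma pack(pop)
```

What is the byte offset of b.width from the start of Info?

Block: pitch at 0 (size 1, align 1) → ends 1; mip_level at 1 (size 1, align 1) → ends 2; pad 2 to align 4 for width; width at 4 (size 4, align 4) → ends 8; total 8 bytes, alignment 4
h at 0 (size 8, align 2) → ends 8
c at 8 (size 18, align 2) → ends 26
d at 26 (size 1, align 1) → ends 27
pad 1 to align 2 for f
f at 28 (size 8, align 2) → ends 36
b at 36 (size 8, align 2) → ends 44
within Block: width at 4
36 + 4 = 40

40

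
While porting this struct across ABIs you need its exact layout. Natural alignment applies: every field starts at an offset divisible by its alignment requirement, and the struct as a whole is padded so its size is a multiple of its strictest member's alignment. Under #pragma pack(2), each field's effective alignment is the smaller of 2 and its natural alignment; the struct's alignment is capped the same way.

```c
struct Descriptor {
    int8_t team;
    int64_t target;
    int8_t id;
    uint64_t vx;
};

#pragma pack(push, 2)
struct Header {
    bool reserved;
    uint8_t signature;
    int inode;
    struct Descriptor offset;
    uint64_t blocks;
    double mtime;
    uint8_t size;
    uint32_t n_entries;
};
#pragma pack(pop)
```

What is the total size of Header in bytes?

60 bytes

Descriptor: team at 0 (size 1, align 1) → ends 1; pad 7 to align 8 for target; target at 8 (size 8, align 8) → ends 16; id at 16 (size 1, align 1) → ends 17; pad 7 to align 8 for vx; vx at 24 (size 8, align 8) → ends 32; total 32 bytes, alignment 8
reserved at 0 (size 1, align 1) → ends 1
signature at 1 (size 1, align 1) → ends 2
inode at 2 (size 4, align 2) → ends 6
offset at 6 (size 32, align 2) → ends 38
blocks at 38 (size 8, align 2) → ends 46
mtime at 46 (size 8, align 2) → ends 54
size at 54 (size 1, align 1) → ends 55
pad 1 to align 2 for n_entries
n_entries at 56 (size 4, align 2) → ends 60
total 60 bytes, alignment 2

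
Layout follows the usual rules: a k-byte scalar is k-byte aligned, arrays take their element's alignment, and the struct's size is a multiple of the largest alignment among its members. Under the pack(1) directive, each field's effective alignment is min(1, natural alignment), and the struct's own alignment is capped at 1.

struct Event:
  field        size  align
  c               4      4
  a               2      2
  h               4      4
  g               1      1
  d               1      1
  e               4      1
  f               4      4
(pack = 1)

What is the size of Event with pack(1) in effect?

20

0..4  c  (4B, 1-aligned)
4..6  a  (2B, 1-aligned)
6..10  h  (4B, 1-aligned)
10..11  g  (1B, 1-aligned)
11..12  d  (1B, 1-aligned)
12..16  e  (4B, 1-aligned)
16..20  f  (4B, 1-aligned)
sizeof = 20, alignof = 1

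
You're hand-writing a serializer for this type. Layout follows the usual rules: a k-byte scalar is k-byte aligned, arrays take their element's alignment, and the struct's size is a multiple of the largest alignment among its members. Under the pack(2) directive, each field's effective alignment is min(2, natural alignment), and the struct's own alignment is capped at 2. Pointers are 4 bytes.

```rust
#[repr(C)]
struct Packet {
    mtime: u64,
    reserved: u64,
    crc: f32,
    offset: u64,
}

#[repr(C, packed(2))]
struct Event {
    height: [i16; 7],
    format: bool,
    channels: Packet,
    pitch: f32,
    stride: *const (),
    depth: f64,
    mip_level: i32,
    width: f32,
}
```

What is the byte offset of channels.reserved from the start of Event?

24

Packet: @0: mtime [8B, align 8] → 8; @8: reserved [8B, align 8] → 16; @16: crc [4B, align 4] → 20; +4 pad (align 8); @24: offset [8B, align 8] → 32; size 32, align 8
@0: height [14B, align 2] → 14
@14: format [1B, align 1] → 15
+1 pad (align 2)
@16: channels [32B, align 2] → 48
within Packet: reserved at 8
16 + 8 = 24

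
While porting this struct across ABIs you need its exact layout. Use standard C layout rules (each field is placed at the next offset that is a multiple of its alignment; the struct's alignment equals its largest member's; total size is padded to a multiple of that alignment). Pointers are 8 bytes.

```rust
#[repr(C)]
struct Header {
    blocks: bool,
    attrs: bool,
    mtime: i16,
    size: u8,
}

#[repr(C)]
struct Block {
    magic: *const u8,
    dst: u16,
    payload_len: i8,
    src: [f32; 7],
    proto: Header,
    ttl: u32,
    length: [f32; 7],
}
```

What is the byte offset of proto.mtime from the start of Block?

Header: 0..1  blocks  (1B, 1-aligned); 1..2  attrs  (1B, 1-aligned); 2..4  mtime  (2B, 2-aligned); 4..5  size  (1B, 1-aligned); 5..6  -- tail padding (1B); sizeof = 6, alignof = 2
0..8  magic  (8B, 8-aligned)
8..10  dst  (2B, 2-aligned)
10..11  payload_len  (1B, 1-aligned)
11..12  -- padding (1B)
12..40  src  (28B, 4-aligned)
40..46  proto  (6B, 2-aligned)
within Header: mtime at 2
40 + 2 = 42

42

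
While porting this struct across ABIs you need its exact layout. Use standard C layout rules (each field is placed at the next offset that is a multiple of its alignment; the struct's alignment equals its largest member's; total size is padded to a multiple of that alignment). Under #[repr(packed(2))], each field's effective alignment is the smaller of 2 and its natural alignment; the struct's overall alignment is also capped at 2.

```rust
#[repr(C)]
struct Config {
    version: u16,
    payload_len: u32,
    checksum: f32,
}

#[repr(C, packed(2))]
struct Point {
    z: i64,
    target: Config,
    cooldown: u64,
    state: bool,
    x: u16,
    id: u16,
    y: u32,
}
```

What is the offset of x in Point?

Config: version at 0 (size 2, align 2) → ends 2; pad 2 to align 4 for payload_len; payload_len at 4 (size 4, align 4) → ends 8; checksum at 8 (size 4, align 4) → ends 12; total 12 bytes, alignment 4
z at 0 (size 8, align 2) → ends 8
target at 8 (size 12, align 2) → ends 20
cooldown at 20 (size 8, align 2) → ends 28
state at 28 (size 1, align 1) → ends 29
pad 1 to align 2 for x
x at 30 (size 2, align 2) → ends 32

30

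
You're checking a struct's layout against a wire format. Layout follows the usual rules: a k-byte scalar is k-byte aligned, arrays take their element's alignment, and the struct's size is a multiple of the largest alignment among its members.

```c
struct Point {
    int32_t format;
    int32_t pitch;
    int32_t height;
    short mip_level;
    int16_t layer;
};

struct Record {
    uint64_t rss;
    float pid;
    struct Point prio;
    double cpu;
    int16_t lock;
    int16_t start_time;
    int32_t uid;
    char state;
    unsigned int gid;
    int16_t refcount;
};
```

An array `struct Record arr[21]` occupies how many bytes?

1344

Point: 0..4  format  (4B, 4-aligned); 4..8  pitch  (4B, 4-aligned); 8..12  height  (4B, 4-aligned); 12..14  mip_level  (2B, 2-aligned); 14..16  layer  (2B, 2-aligned); sizeof = 16, alignof = 4
0..8  rss  (8B, 8-aligned)
8..12  pid  (4B, 4-aligned)
12..28  prio  (16B, 4-aligned)
28..32  -- padding (4B)
32..40  cpu  (8B, 8-aligned)
40..42  lock  (2B, 2-aligned)
42..44  start_time  (2B, 2-aligned)
44..48  uid  (4B, 4-aligned)
48..49  state  (1B, 1-aligned)
49..52  -- padding (3B)
52..56  gid  (4B, 4-aligned)
56..58  refcount  (2B, 2-aligned)
58..64  -- tail padding (6B)
sizeof = 64, alignof = 8
array of 21: 21 × 64 = 1344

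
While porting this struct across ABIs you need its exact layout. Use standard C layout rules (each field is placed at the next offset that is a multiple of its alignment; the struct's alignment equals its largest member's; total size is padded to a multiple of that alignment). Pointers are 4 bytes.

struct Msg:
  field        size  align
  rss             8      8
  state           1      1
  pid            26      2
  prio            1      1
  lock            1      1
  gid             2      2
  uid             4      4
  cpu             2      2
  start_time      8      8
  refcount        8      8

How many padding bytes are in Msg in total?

3

@0: rss [8B, align 8] → 8
@8: state [1B, align 1] → 9
+1 pad (align 2)
@10: pid [26B, align 2] → 36
@36: prio [1B, align 1] → 37
@37: lock [1B, align 1] → 38
@38: gid [2B, align 2] → 40
@40: uid [4B, align 4] → 44
@44: cpu [2B, align 2] → 46
+2 pad (align 8)
@48: start_time [8B, align 8] → 56
@56: refcount [8B, align 8] → 64
size 64, align 8
data bytes 61, size 64 → padding 3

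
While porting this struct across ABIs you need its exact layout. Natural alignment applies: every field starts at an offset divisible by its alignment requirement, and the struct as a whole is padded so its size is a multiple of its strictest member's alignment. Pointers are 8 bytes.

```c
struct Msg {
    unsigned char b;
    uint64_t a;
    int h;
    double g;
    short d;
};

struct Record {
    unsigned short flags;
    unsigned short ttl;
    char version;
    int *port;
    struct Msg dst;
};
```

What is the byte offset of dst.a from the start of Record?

Msg: b at 0 (size 1, align 1) → ends 1; pad 7 to align 8 for a; a at 8 (size 8, align 8) → ends 16; h at 16 (size 4, align 4) → ends 20; pad 4 to align 8 for g; g at 24 (size 8, align 8) → ends 32; d at 32 (size 2, align 2) → ends 34; tail pad 6 to reach multiple of 8; total 40 bytes, alignment 8
flags at 0 (size 2, align 2) → ends 2
ttl at 2 (size 2, align 2) → ends 4
version at 4 (size 1, align 1) → ends 5
pad 3 to align 8 for port
port at 8 (size 8, align 8) → ends 16
dst at 16 (size 40, align 8) → ends 56
within Msg: a at 8
16 + 8 = 24

24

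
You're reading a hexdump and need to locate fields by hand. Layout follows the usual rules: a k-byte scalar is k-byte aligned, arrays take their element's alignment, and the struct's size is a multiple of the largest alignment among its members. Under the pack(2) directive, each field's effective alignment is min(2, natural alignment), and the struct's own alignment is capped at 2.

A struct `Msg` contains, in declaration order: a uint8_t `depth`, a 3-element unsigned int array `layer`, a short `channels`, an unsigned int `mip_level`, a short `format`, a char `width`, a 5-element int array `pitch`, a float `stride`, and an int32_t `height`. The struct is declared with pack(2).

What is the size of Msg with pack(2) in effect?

0..1  depth  (1B, 1-aligned)
1..2  -- padding (1B)
2..14  layer  (12B, 2-aligned)
14..16  channels  (2B, 2-aligned)
16..20  mip_level  (4B, 2-aligned)
20..22  format  (2B, 2-aligned)
22..23  width  (1B, 1-aligned)
23..24  -- padding (1B)
24..44  pitch  (20B, 2-aligned)
44..48  stride  (4B, 2-aligned)
48..52  height  (4B, 2-aligned)
sizeof = 52, alignof = 2

52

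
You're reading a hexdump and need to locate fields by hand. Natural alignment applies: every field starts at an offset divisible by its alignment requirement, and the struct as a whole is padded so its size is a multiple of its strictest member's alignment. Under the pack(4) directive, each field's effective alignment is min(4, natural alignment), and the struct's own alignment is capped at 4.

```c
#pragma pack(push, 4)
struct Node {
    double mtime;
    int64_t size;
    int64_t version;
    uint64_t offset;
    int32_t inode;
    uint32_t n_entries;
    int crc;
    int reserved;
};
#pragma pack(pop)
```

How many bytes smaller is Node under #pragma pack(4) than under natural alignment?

0

natural layout:
  @0: mtime [8B, align 8] → 8
  @8: size [8B, align 8] → 16
  @16: version [8B, align 8] → 24
  @24: offset [8B, align 8] → 32
  @32: inode [4B, align 4] → 36
  @36: n_entries [4B, align 4] → 40
  @40: crc [4B, align 4] → 44
  @44: reserved [4B, align 4] → 48
  size 48, align 8
packed(4) layout:
  @0: mtime [8B, align 4] → 8
  @8: size [8B, align 4] → 16
  @16: version [8B, align 4] → 24
  @24: offset [8B, align 4] → 32
  @32: inode [4B, align 4] → 36
  @36: n_entries [4B, align 4] → 40
  @40: crc [4B, align 4] → 44
  @44: reserved [4B, align 4] → 48
  size 48, align 4
48 − 48 = 0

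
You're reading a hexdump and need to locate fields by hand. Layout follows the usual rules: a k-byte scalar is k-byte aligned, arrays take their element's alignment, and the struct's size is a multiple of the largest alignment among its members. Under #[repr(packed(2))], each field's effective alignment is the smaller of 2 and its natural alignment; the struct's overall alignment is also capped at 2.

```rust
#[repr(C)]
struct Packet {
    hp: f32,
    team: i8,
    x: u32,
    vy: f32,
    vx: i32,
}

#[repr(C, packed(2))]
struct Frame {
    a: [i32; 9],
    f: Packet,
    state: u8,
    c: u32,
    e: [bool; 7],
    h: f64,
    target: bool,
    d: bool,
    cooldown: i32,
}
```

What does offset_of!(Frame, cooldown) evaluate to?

Packet: 0..4  hp  (4B, 4-aligned); 4..5  team  (1B, 1-aligned); 5..8  -- padding (3B); 8..12  x  (4B, 4-aligned); 12..16  vy  (4B, 4-aligned); 16..20  vx  (4B, 4-aligned); sizeof = 20, alignof = 4
0..36  a  (36B, 2-aligned)
36..56  f  (20B, 2-aligned)
56..57  state  (1B, 1-aligned)
57..58  -- padding (1B)
58..62  c  (4B, 2-aligned)
62..69  e  (7B, 1-aligned)
69..70  -- padding (1B)
70..78  h  (8B, 2-aligned)
78..79  target  (1B, 1-aligned)
79..80  d  (1B, 1-aligned)
80..84  cooldown  (4B, 2-aligned)

80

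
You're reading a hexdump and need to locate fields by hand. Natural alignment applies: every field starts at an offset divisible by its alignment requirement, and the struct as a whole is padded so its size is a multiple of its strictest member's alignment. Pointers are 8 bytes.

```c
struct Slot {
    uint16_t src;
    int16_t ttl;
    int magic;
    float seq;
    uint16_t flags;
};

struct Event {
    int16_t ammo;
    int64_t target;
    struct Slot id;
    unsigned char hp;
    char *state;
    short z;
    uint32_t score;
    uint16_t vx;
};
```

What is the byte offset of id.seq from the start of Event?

Slot: src at 0 (size 2, align 2) → ends 2; ttl at 2 (size 2, align 2) → ends 4; magic at 4 (size 4, align 4) → ends 8; seq at 8 (size 4, align 4) → ends 12; flags at 12 (size 2, align 2) → ends 14; tail pad 2 to reach multiple of 4; total 16 bytes, alignment 4
ammo at 0 (size 2, align 2) → ends 2
pad 6 to align 8 for target
target at 8 (size 8, align 8) → ends 16
id at 16 (size 16, align 4) → ends 32
within Slot: seq at 8
16 + 8 = 24

24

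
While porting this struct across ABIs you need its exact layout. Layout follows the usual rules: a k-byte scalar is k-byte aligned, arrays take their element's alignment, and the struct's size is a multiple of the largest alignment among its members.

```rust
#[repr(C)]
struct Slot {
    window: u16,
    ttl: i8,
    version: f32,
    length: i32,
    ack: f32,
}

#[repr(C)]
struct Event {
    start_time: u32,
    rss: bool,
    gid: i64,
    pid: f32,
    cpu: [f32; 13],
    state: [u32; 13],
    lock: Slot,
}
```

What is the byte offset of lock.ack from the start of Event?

136

Slot: 0..2  window  (2B, 2-aligned); 2..3  ttl  (1B, 1-aligned); 3..4  -- padding (1B); 4..8  version  (4B, 4-aligned); 8..12  length  (4B, 4-aligned); 12..16  ack  (4B, 4-aligned); sizeof = 16, alignof = 4
0..4  start_time  (4B, 4-aligned)
4..5  rss  (1B, 1-aligned)
5..8  -- padding (3B)
8..16  gid  (8B, 8-aligned)
16..20  pid  (4B, 4-aligned)
20..72  cpu  (52B, 4-aligned)
72..124  state  (52B, 4-aligned)
124..140  lock  (16B, 4-aligned)
within Slot: ack at 12
124 + 12 = 136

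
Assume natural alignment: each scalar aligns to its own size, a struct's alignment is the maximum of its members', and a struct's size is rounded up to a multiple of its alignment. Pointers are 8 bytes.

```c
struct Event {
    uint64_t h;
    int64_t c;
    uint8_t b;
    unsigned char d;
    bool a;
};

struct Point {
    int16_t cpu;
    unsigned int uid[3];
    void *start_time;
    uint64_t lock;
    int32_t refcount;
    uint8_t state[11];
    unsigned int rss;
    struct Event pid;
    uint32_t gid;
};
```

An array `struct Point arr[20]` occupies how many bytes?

Event: @0: h [8B, align 8] → 8; @8: c [8B, align 8] → 16; @16: b [1B, align 1] → 17; @17: d [1B, align 1] → 18; @18: a [1B, align 1] → 19; +5 tail pad (align 8); size 24, align 8
@0: cpu [2B, align 2] → 2
+2 pad (align 4)
@4: uid [12B, align 4] → 16
@16: start_time [8B, align 8] → 24
@24: lock [8B, align 8] → 32
@32: refcount [4B, align 4] → 36
@36: state [11B, align 1] → 47
+1 pad (align 4)
@48: rss [4B, align 4] → 52
+4 pad (align 8)
@56: pid [24B, align 8] → 80
@80: gid [4B, align 4] → 84
+4 tail pad (align 8)
size 88, align 8
array of 20: 20 × 88 = 1760

1760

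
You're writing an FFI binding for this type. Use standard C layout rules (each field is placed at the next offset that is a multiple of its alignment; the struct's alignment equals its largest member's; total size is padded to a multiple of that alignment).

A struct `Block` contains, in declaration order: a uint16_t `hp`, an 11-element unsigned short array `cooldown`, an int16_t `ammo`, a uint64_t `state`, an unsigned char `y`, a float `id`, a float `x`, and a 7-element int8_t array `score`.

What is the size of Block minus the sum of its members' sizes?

14

@0: hp [2B, align 2] → 2
@2: cooldown [22B, align 2] → 24
@24: ammo [2B, align 2] → 26
+6 pad (align 8)
@32: state [8B, align 8] → 40
@40: y [1B, align 1] → 41
+3 pad (align 4)
@44: id [4B, align 4] → 48
@48: x [4B, align 4] → 52
@52: score [7B, align 1] → 59
+5 tail pad (align 8)
size 64, align 8
data bytes 50, size 64 → padding 14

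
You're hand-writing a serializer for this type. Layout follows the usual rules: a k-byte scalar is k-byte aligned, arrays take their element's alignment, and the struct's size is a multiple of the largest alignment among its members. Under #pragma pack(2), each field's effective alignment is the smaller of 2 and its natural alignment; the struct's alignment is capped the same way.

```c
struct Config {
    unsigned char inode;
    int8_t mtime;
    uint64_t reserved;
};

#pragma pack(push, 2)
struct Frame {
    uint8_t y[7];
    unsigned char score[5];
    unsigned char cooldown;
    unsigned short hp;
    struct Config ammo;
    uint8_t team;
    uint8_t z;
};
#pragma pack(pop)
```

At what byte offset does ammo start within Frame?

Config: @0: inode [1B, align 1] → 1; @1: mtime [1B, align 1] → 2; +6 pad (align 8); @8: reserved [8B, align 8] → 16; size 16, align 8
@0: y [7B, align 1] → 7
@7: score [5B, align 1] → 12
@12: cooldown [1B, align 1] → 13
+1 pad (align 2)
@14: hp [2B, align 2] → 16
@16: ammo [16B, align 2] → 32

16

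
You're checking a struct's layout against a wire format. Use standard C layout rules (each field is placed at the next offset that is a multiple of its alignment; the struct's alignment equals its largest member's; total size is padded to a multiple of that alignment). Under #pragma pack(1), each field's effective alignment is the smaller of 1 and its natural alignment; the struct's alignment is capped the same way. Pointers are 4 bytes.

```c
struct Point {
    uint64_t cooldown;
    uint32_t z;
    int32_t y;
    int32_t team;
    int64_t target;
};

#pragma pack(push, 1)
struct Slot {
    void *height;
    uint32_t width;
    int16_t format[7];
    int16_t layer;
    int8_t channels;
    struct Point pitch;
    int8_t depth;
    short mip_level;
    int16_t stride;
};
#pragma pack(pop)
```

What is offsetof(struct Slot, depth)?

57

Point: @0: cooldown [8B, align 8] → 8; @8: z [4B, align 4] → 12; @12: y [4B, align 4] → 16; @16: team [4B, align 4] → 20; +4 pad (align 8); @24: target [8B, align 8] → 32; size 32, align 8
@0: height [4B, align 1] → 4
@4: width [4B, align 1] → 8
@8: format [14B, align 1] → 22
@22: layer [2B, align 1] → 24
@24: channels [1B, align 1] → 25
@25: pitch [32B, align 1] → 57
@57: depth [1B, align 1] → 58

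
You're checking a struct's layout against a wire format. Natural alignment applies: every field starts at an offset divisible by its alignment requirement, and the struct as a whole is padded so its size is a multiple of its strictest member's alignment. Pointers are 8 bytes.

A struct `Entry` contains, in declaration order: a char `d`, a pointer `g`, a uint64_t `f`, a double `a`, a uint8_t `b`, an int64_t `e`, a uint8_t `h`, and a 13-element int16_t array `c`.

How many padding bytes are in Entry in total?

19

@0: d [1B, align 1] → 1
+7 pad (align 8)
@8: g [8B, align 8] → 16
@16: f [8B, align 8] → 24
@24: a [8B, align 8] → 32
@32: b [1B, align 1] → 33
+7 pad (align 8)
@40: e [8B, align 8] → 48
@48: h [1B, align 1] → 49
+1 pad (align 2)
@50: c [26B, align 2] → 76
+4 tail pad (align 8)
size 80, align 8
data bytes 61, size 80 → padding 19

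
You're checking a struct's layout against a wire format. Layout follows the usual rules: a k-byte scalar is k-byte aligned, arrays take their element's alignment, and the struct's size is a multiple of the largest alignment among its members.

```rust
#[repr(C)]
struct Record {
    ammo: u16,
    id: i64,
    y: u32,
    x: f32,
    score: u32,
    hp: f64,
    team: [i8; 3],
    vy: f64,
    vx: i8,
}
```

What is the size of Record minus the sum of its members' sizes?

@0: ammo [2B, align 2] → 2
+6 pad (align 8)
@8: id [8B, align 8] → 16
@16: y [4B, align 4] → 20
@20: x [4B, align 4] → 24
@24: score [4B, align 4] → 28
+4 pad (align 8)
@32: hp [8B, align 8] → 40
@40: team [3B, align 1] → 43
+5 pad (align 8)
@48: vy [8B, align 8] → 56
@56: vx [1B, align 1] → 57
+7 tail pad (align 8)
size 64, align 8
data bytes 42, size 64 → padding 22

22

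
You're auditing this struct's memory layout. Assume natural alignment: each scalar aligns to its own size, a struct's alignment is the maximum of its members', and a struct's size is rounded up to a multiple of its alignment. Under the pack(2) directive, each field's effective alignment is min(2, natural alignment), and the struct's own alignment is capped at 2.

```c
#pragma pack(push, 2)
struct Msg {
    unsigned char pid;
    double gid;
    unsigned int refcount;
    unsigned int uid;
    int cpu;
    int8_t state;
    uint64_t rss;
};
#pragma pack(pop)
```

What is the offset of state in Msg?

22

0..1  pid  (1B, 1-aligned)
1..2  -- padding (1B)
2..10  gid  (8B, 2-aligned)
10..14  refcount  (4B, 2-aligned)
14..18  uid  (4B, 2-aligned)
18..22  cpu  (4B, 2-aligned)
22..23  state  (1B, 1-aligned)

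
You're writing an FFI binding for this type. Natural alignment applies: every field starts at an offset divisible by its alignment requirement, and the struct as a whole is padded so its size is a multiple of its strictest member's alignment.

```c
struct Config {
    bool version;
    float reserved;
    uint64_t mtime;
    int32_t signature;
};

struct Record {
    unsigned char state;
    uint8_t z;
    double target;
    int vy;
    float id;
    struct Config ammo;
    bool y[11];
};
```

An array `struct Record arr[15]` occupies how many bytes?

Config: version at 0 (size 1, align 1) → ends 1; pad 3 to align 4 for reserved; reserved at 4 (size 4, align 4) → ends 8; mtime at 8 (size 8, align 8) → ends 16; signature at 16 (size 4, align 4) → ends 20; tail pad 4 to reach multiple of 8; total 24 bytes, alignment 8
state at 0 (size 1, align 1) → ends 1
z at 1 (size 1, align 1) → ends 2
pad 6 to align 8 for target
target at 8 (size 8, align 8) → ends 16
vy at 16 (size 4, align 4) → ends 20
id at 20 (size 4, align 4) → ends 24
ammo at 24 (size 24, align 8) → ends 48
y at 48 (size 11, align 1) → ends 59
tail pad 5 to reach multiple of 8
total 64 bytes, alignment 8
array of 15: 15 × 64 = 960

960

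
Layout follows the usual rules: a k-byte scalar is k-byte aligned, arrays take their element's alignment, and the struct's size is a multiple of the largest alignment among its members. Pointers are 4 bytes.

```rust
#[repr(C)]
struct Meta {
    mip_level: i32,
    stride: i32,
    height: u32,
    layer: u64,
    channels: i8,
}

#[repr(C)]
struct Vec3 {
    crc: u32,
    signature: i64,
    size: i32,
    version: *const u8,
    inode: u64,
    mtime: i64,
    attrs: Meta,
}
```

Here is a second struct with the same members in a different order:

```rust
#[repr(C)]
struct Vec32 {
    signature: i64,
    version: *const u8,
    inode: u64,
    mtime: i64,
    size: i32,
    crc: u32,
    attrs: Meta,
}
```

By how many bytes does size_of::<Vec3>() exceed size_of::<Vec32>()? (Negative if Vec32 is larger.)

0

Meta: 0..4  mip_level  (4B, 4-aligned); 4..8  stride  (4B, 4-aligned); 8..12  height  (4B, 4-aligned); 12..16  -- padding (4B); 16..24  layer  (8B, 8-aligned); 24..25  channels  (1B, 1-aligned); 25..32  -- tail padding (7B); sizeof = 32, alignof = 8
0..4  crc  (4B, 4-aligned)
4..8  -- padding (4B)
8..16  signature  (8B, 8-aligned)
16..20  size  (4B, 4-aligned)
20..24  version  (4B, 4-aligned)
24..32  inode  (8B, 8-aligned)
32..40  mtime  (8B, 8-aligned)
40..72  attrs  (32B, 8-aligned)
sizeof = 72, alignof = 8
— Vec32 —
0..8  signature  (8B, 8-aligned)
8..12  version  (4B, 4-aligned)
12..16  -- padding (4B)
16..24  inode  (8B, 8-aligned)
24..32  mtime  (8B, 8-aligned)
32..36  size  (4B, 4-aligned)
36..40  crc  (4B, 4-aligned)
40..72  attrs  (32B, 8-aligned)
sizeof = 72, alignof = 8
72 − 72 = 0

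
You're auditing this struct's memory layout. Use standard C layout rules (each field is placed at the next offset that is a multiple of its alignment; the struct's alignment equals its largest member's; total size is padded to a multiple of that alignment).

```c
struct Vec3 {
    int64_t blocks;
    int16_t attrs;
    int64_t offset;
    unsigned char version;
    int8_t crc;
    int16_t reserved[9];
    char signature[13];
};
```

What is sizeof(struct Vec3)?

64 bytes

@0: blocks [8B, align 8] → 8
@8: attrs [2B, align 2] → 10
+6 pad (align 8)
@16: offset [8B, align 8] → 24
@24: version [1B, align 1] → 25
@25: crc [1B, align 1] → 26
@26: reserved [18B, align 2] → 44
@44: signature [13B, align 1] → 57
+7 tail pad (align 8)
size 64, align 8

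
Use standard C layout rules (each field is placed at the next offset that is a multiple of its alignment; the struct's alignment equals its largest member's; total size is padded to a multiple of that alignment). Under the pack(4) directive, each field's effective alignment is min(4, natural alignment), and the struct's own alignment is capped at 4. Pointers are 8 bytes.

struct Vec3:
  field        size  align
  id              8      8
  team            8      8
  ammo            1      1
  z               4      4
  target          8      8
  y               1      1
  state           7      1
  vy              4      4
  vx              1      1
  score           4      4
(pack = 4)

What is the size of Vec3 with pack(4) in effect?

52

id at 0 (size 8, align 4) → ends 8
team at 8 (size 8, align 4) → ends 16
ammo at 16 (size 1, align 1) → ends 17
pad 3 to align 4 for z
z at 20 (size 4, align 4) → ends 24
target at 24 (size 8, align 4) → ends 32
y at 32 (size 1, align 1) → ends 33
state at 33 (size 7, align 1) → ends 40
vy at 40 (size 4, align 4) → ends 44
vx at 44 (size 1, align 1) → ends 45
pad 3 to align 4 for score
score at 48 (size 4, align 4) → ends 52
total 52 bytes, alignment 4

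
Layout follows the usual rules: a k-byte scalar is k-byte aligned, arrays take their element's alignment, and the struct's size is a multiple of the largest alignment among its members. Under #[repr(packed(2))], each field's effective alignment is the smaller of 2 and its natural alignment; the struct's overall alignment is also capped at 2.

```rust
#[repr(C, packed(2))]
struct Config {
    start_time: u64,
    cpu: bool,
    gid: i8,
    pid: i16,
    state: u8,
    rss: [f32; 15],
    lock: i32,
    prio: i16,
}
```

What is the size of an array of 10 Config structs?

start_time at 0 (size 8, align 2) → ends 8
cpu at 8 (size 1, align 1) → ends 9
gid at 9 (size 1, align 1) → ends 10
pid at 10 (size 2, align 2) → ends 12
state at 12 (size 1, align 1) → ends 13
pad 1 to align 2 for rss
rss at 14 (size 60, align 2) → ends 74
lock at 74 (size 4, align 2) → ends 78
prio at 78 (size 2, align 2) → ends 80
total 80 bytes, alignment 2
array of 10: 10 × 80 = 800

800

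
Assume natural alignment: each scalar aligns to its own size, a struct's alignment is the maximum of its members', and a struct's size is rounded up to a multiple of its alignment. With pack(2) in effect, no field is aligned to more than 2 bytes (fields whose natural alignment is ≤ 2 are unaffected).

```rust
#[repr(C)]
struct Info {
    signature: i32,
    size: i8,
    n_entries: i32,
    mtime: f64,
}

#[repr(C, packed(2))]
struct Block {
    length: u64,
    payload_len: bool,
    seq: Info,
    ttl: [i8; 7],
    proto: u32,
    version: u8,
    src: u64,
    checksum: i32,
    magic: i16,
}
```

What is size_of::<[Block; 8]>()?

Info: @0: signature [4B, align 4] → 4; @4: size [1B, align 1] → 5; +3 pad (align 4); @8: n_entries [4B, align 4] → 12; +4 pad (align 8); @16: mtime [8B, align 8] → 24; size 24, align 8
@0: length [8B, align 2] → 8
@8: payload_len [1B, align 1] → 9
+1 pad (align 2)
@10: seq [24B, align 2] → 34
@34: ttl [7B, align 1] → 41
+1 pad (align 2)
@42: proto [4B, align 2] → 46
@46: version [1B, align 1] → 47
+1 pad (align 2)
@48: src [8B, align 2] → 56
@56: checksum [4B, align 2] → 60
@60: magic [2B, align 2] → 62
size 62, align 2
array of 8: 8 × 62 = 496

496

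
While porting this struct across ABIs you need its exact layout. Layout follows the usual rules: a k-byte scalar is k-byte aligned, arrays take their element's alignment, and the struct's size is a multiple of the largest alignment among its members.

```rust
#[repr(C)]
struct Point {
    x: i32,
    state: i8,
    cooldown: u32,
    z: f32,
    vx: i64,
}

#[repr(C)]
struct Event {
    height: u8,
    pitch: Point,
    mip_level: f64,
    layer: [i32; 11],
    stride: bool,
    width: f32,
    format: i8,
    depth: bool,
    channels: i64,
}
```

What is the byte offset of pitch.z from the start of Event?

20

Point: x at 0 (size 4, align 4) → ends 4; state at 4 (size 1, align 1) → ends 5; pad 3 to align 4 for cooldown; cooldown at 8 (size 4, align 4) → ends 12; z at 12 (size 4, align 4) → ends 16; vx at 16 (size 8, align 8) → ends 24; total 24 bytes, alignment 8
height at 0 (size 1, align 1) → ends 1
pad 7 to align 8 for pitch
pitch at 8 (size 24, align 8) → ends 32
within Point: z at 12
8 + 12 = 20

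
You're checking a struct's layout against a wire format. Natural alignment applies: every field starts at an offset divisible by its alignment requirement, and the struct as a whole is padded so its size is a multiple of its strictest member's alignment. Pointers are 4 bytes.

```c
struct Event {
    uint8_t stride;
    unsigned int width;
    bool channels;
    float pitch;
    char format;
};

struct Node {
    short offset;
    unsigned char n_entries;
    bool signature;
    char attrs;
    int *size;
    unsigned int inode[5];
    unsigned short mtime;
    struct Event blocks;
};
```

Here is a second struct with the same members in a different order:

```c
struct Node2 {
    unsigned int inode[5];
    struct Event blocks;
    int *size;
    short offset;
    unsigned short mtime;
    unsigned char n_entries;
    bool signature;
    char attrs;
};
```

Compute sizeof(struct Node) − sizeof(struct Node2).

Event: 0..1  stride  (1B, 1-aligned); 1..4  -- padding (3B); 4..8  width  (4B, 4-aligned); 8..9  channels  (1B, 1-aligned); 9..12  -- padding (3B); 12..16  pitch  (4B, 4-aligned); 16..17  format  (1B, 1-aligned); 17..20  -- tail padding (3B); sizeof = 20, alignof = 4
0..2  offset  (2B, 2-aligned)
2..3  n_entries  (1B, 1-aligned)
3..4  signature  (1B, 1-aligned)
4..5  attrs  (1B, 1-aligned)
5..8  -- padding (3B)
8..12  size  (4B, 4-aligned)
12..32  inode  (20B, 4-aligned)
32..34  mtime  (2B, 2-aligned)
34..36  -- padding (2B)
36..56  blocks  (20B, 4-aligned)
sizeof = 56, alignof = 4
— Node2 —
0..20  inode  (20B, 4-aligned)
20..40  blocks  (20B, 4-aligned)
40..44  size  (4B, 4-aligned)
44..46  offset  (2B, 2-aligned)
46..48  mtime  (2B, 2-aligned)
48..49  n_entries  (1B, 1-aligned)
49..50  signature  (1B, 1-aligned)
50..51  attrs  (1B, 1-aligned)
51..52  -- tail padding (1B)
sizeof = 52, alignof = 4
56 − 52 = 4

4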